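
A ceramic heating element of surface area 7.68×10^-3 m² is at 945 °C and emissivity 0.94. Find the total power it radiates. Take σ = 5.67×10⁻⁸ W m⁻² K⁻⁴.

P ≈ 901 W

945 °C = 1218 K.
P = εσAT⁴ = 0.94 × 5.67×10⁻⁸ × 7.68×10^-3 × (1218)⁴ = 0.94 × 5.67×10⁻⁸ × 7.68×10^-3 × 2.20×10^12.
P = 901 W.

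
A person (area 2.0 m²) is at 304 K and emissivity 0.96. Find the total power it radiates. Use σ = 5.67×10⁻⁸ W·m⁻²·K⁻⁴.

P = εσAT⁴ = 0.96 × 5.67×10⁻⁸ × 2.00 × (304)⁴ = 0.96 × 5.67×10⁻⁸ × 2.00 × 8.54×10^9.
P = 930 W.

P ≈ 930 W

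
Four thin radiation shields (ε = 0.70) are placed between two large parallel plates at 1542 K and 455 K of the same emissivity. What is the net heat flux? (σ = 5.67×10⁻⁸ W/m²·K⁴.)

Each of the 5 gaps contributes resistance (2/ε − 1) = 2/0.70 − 1 = 1.857; total = 9.286.
q = σ(T₁⁴ − T₂⁴) / 9.286 = 5.67×10⁻⁸ × 5.61×10^12 / 9.286 = 34300 W/m².

q ≈ 34300 W/m²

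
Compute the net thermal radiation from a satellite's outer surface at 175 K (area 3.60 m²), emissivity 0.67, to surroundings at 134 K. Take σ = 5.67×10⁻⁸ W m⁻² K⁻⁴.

Q = εσA(T⁴ − T_s⁴). T⁴ − T_s⁴ = (175)⁴ − (134)⁴ = 9.38×10^8 − 3.22×10^8 = 6.15×10^8 K⁴.
Q = 0.67 × 5.67×10⁻⁸ × 3.60 × 6.15×10^8 = 84.2 W.

Q ≈ 84.2 W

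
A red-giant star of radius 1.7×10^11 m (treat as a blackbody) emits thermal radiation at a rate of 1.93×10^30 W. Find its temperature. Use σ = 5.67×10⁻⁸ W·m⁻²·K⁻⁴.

T ≈ 3110 K

A = 4πr² = 4π × (1.7×10^11)² = 3.63×10^23 m².
From P = σAT⁴, T = (P / σA)^(1/4) = (1.93×10^30 / (5.67×10⁻⁸ × 3.63×10^23))^(1/4).
T = (9.37×10^13)^(1/4) = 3110 K.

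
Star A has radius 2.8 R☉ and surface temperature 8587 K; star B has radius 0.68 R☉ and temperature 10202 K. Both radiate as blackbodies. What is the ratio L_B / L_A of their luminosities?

L = 4πR²σT⁴ ∝ R²T⁴, so L_B/L_A = (0.68/2.8)² × (10202/8587)⁴ = 0.0590 × 1.99 = 0.118.

L_B/L_A ≈ 0.118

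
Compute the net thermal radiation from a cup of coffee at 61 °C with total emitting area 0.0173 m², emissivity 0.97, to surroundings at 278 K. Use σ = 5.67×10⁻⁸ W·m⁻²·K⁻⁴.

Convert: 61 °C = 334 K.
Q = εσA(T⁴ − T_s⁴). T⁴ − T_s⁴ = (334)⁴ − (278)⁴ = 1.24×10^10 − 5.97×10^9 = 6.47×10^9 K⁴.
Q = 0.97 × 5.67×10⁻⁸ × 0.0173 × 6.47×10^9 = 6.16 W.

Q ≈ 6.16 W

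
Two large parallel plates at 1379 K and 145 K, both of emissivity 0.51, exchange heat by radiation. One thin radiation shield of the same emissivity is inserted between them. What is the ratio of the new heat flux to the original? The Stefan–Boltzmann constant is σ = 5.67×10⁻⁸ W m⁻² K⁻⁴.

With N identical shields there are N+1 = 2 gaps in series, each with the same radiative resistance, so the flux falls to 1/(N+1) of its unshielded value.

ratio ≈ 0.500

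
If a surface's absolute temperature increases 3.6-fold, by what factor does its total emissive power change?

factor ≈ 168

P ∝ T⁴, so the power scales as (3.6)⁴ = 168.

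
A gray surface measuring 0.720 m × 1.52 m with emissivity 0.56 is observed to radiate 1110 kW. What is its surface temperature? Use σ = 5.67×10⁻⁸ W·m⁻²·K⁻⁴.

A = 0.720 × 1.52 = 1.09 m².
From P = εσAT⁴, T = (P / εσA)^(1/4) = (1.11×10^6 / (0.56 × 5.67×10⁻⁸ × 1.09))^(1/4).
T = (3.19×10^13)^(1/4) = 2380 K.

T ≈ 2380 K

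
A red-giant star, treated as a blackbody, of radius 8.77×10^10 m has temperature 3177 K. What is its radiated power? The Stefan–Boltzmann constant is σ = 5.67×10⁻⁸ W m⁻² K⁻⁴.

A = 4πr² = 4π × (8.77×10^10)² = 9.67×10^22 m².
P = σAT⁴ = 5.67×10⁻⁸ × 9.67×10^22 × (3177)⁴ = 5.67×10⁻⁸ × 9.67×10^22 × 1.02×10^14.
P = 5.58×10^29 W.

P ≈ 5.58×10^29 W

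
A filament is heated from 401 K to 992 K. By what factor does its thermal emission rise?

P ∝ T⁴, so the ratio is (992/401)⁴ = (2.474)⁴ = 37.5.

ratio ≈ 37.5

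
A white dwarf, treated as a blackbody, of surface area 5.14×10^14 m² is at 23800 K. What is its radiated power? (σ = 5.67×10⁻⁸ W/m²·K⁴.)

P = σAT⁴ = 5.67×10⁻⁸ × 5.14×10^14 × (23800)⁴ = 5.67×10⁻⁸ × 5.14×10^14 × 3.21×10^17.
P = 9.35×10^24 W.

P ≈ 9.35×10^24 W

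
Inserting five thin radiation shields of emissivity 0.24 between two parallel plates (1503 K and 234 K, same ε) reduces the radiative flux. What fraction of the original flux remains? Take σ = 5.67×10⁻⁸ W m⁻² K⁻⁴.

With N identical shields there are N+1 = 6 gaps in series, each with the same radiative resistance, so the flux falls to 1/(N+1) of its unshielded value.

ratio ≈ 0.167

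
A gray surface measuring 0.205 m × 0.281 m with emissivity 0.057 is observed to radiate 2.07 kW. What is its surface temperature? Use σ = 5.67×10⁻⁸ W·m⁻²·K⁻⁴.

T ≈ 1830 K

A = 0.205 × 0.281 = 0.0576 m².
From P = εσAT⁴, T = (P / εσA)^(1/4) = (2070 / (0.057 × 5.67×10⁻⁸ × 0.0576))^(1/4).
T = (1.11×10^13)^(1/4) = 1830 K.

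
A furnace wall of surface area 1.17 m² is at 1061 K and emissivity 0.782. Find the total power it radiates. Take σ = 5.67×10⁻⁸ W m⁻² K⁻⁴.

Stefan–Boltzmann: P = εσAT⁴ = 0.782 × 5.67×10⁻⁸ × 1.17 × (1061)⁴ = 0.782 × 5.67×10⁻⁸ × 1.17 × 1.27×10^12.
P = 65700 W.

P ≈ 65700 W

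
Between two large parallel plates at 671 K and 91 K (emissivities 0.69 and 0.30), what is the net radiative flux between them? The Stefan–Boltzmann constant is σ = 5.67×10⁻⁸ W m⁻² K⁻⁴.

For two large parallel gray plates, q = σ(T₁⁴ − T₂⁴) / (1/ε₁ + 1/ε₂ − 1).
1/ε₁ + 1/ε₂ − 1 = 1/0.69 + 1/0.30 − 1 = 3.783.
T₁⁴ − T₂⁴ = 2.03×10^11 − 6.86×10^7 = 2.03×10^11 K⁴.
q = 5.67×10⁻⁸ × 2.03×10^11 / 3.783 = 3040 W/m².

q ≈ 3040 W/m²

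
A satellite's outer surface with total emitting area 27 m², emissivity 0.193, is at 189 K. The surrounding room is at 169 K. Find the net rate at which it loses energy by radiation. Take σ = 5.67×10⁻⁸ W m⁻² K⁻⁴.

Q ≈ 136 W

Q = εσA(T⁴ − T_s⁴). T⁴ − T_s⁴ = (189)⁴ − (169)⁴ = 1.28×10^9 − 8.16×10^8 = 4.60×10^8 K⁴.
Q = 0.193 × 5.67×10⁻⁸ × 27.0 × 4.60×10^8 = 136 W.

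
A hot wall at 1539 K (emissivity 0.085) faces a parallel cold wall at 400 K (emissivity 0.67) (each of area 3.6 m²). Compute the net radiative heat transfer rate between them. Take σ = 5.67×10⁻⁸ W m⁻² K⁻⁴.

For two large parallel gray plates, q = σ(T₁⁴ − T₂⁴) / (1/ε₁ + 1/ε₂ − 1).
1/ε₁ + 1/ε₂ − 1 = 1/0.085 + 1/0.67 − 1 = 12.26.
T₁⁴ − T₂⁴ = 5.61×10^12 − 2.56×10^10 = 5.58×10^12 K⁴.
q = 5.67×10⁻⁸ × 5.58×10^12 / 12.26 = 25800 W/m².
Q = q·A = 25800 × 3.6 = 93000 W.

Q ≈ 93000 W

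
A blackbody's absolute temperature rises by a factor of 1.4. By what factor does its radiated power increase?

factor ≈ 3.84

P ∝ T⁴, so the power scales as (1.4)⁴ = 3.84.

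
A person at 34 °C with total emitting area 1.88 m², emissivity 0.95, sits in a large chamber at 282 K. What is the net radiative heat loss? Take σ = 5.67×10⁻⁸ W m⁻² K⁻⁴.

Q ≈ 259 W

Convert: 34 °C = 307 K.
Q = εσA(T⁴ − T_s⁴). T⁴ − T_s⁴ = (307)⁴ − (282)⁴ = 8.88×10^9 − 6.32×10^9 = 2.56×10^9 K⁴.
Q = 0.95 × 5.67×10⁻⁸ × 1.88 × 2.56×10^9 = 259 W.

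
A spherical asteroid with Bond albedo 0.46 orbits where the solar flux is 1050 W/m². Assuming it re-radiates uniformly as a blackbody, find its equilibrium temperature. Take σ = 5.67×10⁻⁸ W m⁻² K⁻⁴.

T ≈ 224 K

Power absorbed = (1−a)S·πR²; power emitted = 4πR²σT⁴. Equating and cancelling πR²:
T = ((1−a)S / 4σ)^(1/4) = (567 / (4 × 5.67×10⁻⁸))^(1/4) = (2.50×10^9)^(1/4).
T = 224 K.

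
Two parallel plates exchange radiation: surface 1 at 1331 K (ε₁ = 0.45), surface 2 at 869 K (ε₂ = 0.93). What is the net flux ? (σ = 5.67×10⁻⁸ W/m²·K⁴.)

For two large parallel gray plates, q = σ(T₁⁴ − T₂⁴) / (1/ε₁ + 1/ε₂ − 1).
1/ε₁ + 1/ε₂ − 1 = 1/0.45 + 1/0.93 − 1 = 2.297.
T₁⁴ − T₂⁴ = 3.14×10^12 − 5.70×10^11 = 2.57×10^12 K⁴.
q = 5.67×10⁻⁸ × 2.57×10^12 / 2.297 = 63400 W/m².

q ≈ 63400 W/m²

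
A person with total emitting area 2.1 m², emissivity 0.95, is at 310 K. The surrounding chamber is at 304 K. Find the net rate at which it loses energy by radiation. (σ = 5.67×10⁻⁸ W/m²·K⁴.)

Q = εσA(T⁴ − T_s⁴). T⁴ − T_s⁴ = (310)⁴ − (304)⁴ = 9.24×10^9 − 8.54×10^9 = 6.94×10^8 K⁴.
Q = 0.95 × 5.67×10⁻⁸ × 2.10 × 6.94×10^8 = 78.6 W.

Q ≈ 78.6 W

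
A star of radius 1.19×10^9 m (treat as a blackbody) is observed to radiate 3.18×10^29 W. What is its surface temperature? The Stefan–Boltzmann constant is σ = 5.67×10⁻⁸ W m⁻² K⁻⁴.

T ≈ 23700 K

A = 4πr² = 4π × (1.19×10^9)² = 1.78×10^19 m².
From P = σAT⁴, T = (P / σA)^(1/4) = (3.18×10^29 / (5.67×10⁻⁸ × 1.78×10^19))^(1/4).
T = (3.15×10^17)^(1/4) = 23700 K.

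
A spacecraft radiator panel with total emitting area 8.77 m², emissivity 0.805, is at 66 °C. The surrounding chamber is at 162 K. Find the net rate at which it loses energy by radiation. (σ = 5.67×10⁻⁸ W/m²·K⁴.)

Convert: 66 °C = 339 K.
Q = εσA(T⁴ − T_s⁴). T⁴ − T_s⁴ = (339)⁴ − (162)⁴ = 1.32×10^10 − 6.89×10^8 = 1.25×10^10 K⁴.
Q = 0.805 × 5.67×10⁻⁸ × 8.77 × 1.25×10^10 = 5010 W.

Q ≈ 5010 W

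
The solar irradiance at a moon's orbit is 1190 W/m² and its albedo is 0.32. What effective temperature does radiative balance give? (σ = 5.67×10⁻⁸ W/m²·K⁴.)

T ≈ 244 K

Power absorbed = (1−a)S·πR²; power emitted = 4πR²σT⁴. Equating and cancelling πR²:
T = ((1−a)S / 4σ)^(1/4) = (809 / (4 × 5.67×10⁻⁸))^(1/4) = (3.57×10^9)^(1/4).
T = 244 K.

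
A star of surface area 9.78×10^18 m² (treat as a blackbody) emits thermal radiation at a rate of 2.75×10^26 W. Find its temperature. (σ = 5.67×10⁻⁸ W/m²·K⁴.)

T ≈ 4720 K

From P = σAT⁴, T = (P / σA)^(1/4) = (2.75×10^26 / (5.67×10⁻⁸ × 9.78×10^18))^(1/4).
T = (4.96×10^14)^(1/4) = 4720 K.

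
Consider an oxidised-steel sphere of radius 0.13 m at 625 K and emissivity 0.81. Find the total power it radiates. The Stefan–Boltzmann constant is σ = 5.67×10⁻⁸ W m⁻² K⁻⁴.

A = 4πr² = 4π × (0.13)² = 0.212 m².
P = εσAT⁴ = 0.81 × 5.67×10⁻⁸ × 0.212 × (625)⁴ = 0.81 × 5.67×10⁻⁸ × 0.212 × 1.53×10^11.
P = 1490 W.

P ≈ 1490 W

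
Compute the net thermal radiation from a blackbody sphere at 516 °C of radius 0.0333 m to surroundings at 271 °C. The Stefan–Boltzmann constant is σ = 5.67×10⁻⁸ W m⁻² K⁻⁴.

A = 4πr² = 4π × (0.0333)² = 0.0139 m².
Convert: 516 °C = 789 K; 271 °C = 544 K.
Q = σA(T⁴ − T_s⁴). T⁴ − T_s⁴ = (789)⁴ − (544)⁴ = 3.88×10^11 − 8.76×10^10 = 3.00×10^11 K⁴.
Q = 5.67×10⁻⁸ × 0.0139 × 3.00×10^11 = 237 W.

Q ≈ 237 W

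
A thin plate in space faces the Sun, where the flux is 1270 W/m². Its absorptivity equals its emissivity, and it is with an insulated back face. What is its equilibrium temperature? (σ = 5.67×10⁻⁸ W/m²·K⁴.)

T ≈ 387 K

Absorbed flux αS = emitted flux εσT⁴ (one radiating face); with α = ε, T = (S/σ)^(1/4).
T = (1270 / 5.67×10⁻⁸)^(1/4) = (2.24×10^10)^(1/4).
T = 387 K.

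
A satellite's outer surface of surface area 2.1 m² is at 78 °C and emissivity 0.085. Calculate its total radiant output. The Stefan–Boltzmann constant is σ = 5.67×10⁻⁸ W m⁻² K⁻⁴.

78 °C = 351 K.
Stefan–Boltzmann: P = εσAT⁴ = 0.085 × 5.67×10⁻⁸ × 2.10 × (351)⁴ = 0.085 × 5.67×10⁻⁸ × 2.10 × 1.52×10^10.
P = 154 W.

P ≈ 154 W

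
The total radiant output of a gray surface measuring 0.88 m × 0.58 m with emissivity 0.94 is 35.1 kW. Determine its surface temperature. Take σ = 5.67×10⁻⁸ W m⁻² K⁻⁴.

A = 0.88 × 0.58 = 0.510 m².
From P = εσAT⁴, T = (P / εσA)^(1/4) = (35100 / (0.94 × 5.67×10⁻⁸ × 0.510))^(1/4).
T = (1.29×10^12)^(1/4) = 1070 K.

T ≈ 1070 K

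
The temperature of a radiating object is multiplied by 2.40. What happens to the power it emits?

factor ≈ 33.2

P ∝ T⁴, so the power scales as (2.40)⁴ = 33.2.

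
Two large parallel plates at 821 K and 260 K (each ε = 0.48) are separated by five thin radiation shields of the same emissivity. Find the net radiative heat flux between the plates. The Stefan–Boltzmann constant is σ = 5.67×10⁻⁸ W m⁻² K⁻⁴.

Each of the 6 gaps contributes resistance (2/ε − 1) = 2/0.48 − 1 = 3.167; total = 19.00.
q = σ(T₁⁴ − T₂⁴) / 19.00 = 5.67×10⁻⁸ × 4.50×10^11 / 19.00 = 1340 W/m².

q ≈ 1340 W/m²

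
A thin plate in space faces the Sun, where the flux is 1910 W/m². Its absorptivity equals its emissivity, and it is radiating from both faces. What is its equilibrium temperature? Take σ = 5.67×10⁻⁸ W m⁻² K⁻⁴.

Absorbed flux αS = emitted flux 2εσT⁴ per unit area; with α = ε this gives T = (S/2σ)^(1/4).
T = (1910 / (2 × 5.67×10⁻⁸))^(1/4) = (1.68×10^10)^(1/4).
T = 360 K.

T ≈ 360 K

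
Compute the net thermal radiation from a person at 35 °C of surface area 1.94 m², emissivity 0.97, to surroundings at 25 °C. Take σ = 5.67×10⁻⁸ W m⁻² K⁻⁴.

Q ≈ 119 W

Convert: 35 °C = 308 K; 25 °C = 298 K.
Q = εσA(T⁴ − T_s⁴). T⁴ − T_s⁴ = (308)⁴ − (298)⁴ = 9.00×10^9 − 7.89×10^9 = 1.11×10^9 K⁴.
Q = 0.97 × 5.67×10⁻⁸ × 1.94 × 1.11×10^9 = 119 W.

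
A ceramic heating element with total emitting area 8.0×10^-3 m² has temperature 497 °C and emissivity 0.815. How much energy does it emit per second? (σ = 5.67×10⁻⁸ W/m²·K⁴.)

P ≈ 130 W

497 °C = 770 K.
Stefan–Boltzmann: P = εσAT⁴ = 0.815 × 5.67×10⁻⁸ × 8.00×10^-3 × (770)⁴ = 0.815 × 5.67×10⁻⁸ × 8.00×10^-3 × 3.52×10^11.
P = 130 W.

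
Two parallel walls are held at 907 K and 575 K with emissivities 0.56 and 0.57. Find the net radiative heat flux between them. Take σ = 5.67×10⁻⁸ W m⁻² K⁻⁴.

q ≈ 12700 W/m²

For two large parallel gray plates, q = σ(T₁⁴ − T₂⁴) / (1/ε₁ + 1/ε₂ − 1).
1/ε₁ + 1/ε₂ − 1 = 1/0.56 + 1/0.57 − 1 = 2.540.
T₁⁴ − T₂⁴ = 6.77×10^11 − 1.09×10^11 = 5.67×10^11 K⁴.
q = 5.67×10⁻⁸ × 5.67×10^11 / 2.540 = 12700 W/m².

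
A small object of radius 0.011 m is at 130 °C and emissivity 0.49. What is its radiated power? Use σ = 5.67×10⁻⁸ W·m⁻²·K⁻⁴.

P ≈ 1.11 W

A = 4πr² = 4π × (0.011)² = 1.52×10^-3 m².
130 °C = 403 K.
P = εσAT⁴ = 0.49 × 5.67×10⁻⁸ × 1.52×10^-3 × (403)⁴ = 0.49 × 5.67×10⁻⁸ × 1.52×10^-3 × 2.64×10^10.
P = 1.11 W.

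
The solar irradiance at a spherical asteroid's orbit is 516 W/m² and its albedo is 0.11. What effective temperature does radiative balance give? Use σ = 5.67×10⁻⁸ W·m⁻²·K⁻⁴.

T ≈ 212 K

Power absorbed = (1−a)S·πR²; power emitted = 4πR²σT⁴. Equating and cancelling πR²:
T = ((1−a)S / 4σ)^(1/4) = (459 / (4 × 5.67×10⁻⁸))^(1/4) = (2.02×10^9)^(1/4).
T = 212 K.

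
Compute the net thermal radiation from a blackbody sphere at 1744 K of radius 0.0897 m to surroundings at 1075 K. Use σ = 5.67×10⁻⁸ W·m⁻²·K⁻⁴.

Q ≈ 45400 W

A = 4πr² = 4π × (0.0897)² = 0.101 m².
Q = σA(T⁴ − T_s⁴). T⁴ − T_s⁴ = (1744)⁴ − (1075)⁴ = 9.25×10^12 − 1.34×10^12 = 7.92×10^12 K⁴.
Q = 5.67×10⁻⁸ × 0.101 × 7.92×10^12 = 45400 W.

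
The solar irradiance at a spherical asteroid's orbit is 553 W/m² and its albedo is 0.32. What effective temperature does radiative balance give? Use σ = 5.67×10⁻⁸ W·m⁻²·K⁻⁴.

Power absorbed = (1−a)S·πR²; power emitted = 4πR²σT⁴. Equating and cancelling πR²:
T = ((1−a)S / 4σ)^(1/4) = (376 / (4 × 5.67×10⁻⁸))^(1/4) = (1.66×10^9)^(1/4).
T = 202 K.

T ≈ 202 K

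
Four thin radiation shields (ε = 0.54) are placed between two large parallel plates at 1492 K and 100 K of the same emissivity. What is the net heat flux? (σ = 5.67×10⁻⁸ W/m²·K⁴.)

q ≈ 20800 W/m²

Each of the 5 gaps contributes resistance (2/ε − 1) = 2/0.54 − 1 = 2.704; total = 13.52.
q = σ(T₁⁴ − T₂⁴) / 13.52 = 5.67×10⁻⁸ × 4.96×10^12 / 13.52 = 20800 W/m².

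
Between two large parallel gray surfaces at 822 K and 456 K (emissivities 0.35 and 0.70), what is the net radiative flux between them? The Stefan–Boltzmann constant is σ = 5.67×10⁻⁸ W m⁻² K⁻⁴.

q ≈ 7130 W/m²

For two large parallel gray plates, q = σ(T₁⁴ − T₂⁴) / (1/ε₁ + 1/ε₂ − 1).
1/ε₁ + 1/ε₂ − 1 = 1/0.35 + 1/0.70 − 1 = 3.286.
T₁⁴ − T₂⁴ = 4.57×10^11 − 4.32×10^10 = 4.13×10^11 K⁴.
q = 5.67×10⁻⁸ × 4.13×10^11 / 3.286 = 7130 W/m².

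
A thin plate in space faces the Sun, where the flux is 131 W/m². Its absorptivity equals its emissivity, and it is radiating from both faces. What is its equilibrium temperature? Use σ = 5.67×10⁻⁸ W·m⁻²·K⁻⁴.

Absorbed flux αS = emitted flux 2εσT⁴ per unit area; with α = ε this gives T = (S/2σ)^(1/4).
T = (131 / (2 × 5.67×10⁻⁸))^(1/4) = (1.16×10^9)^(1/4).
T = 184 K.

T ≈ 184 K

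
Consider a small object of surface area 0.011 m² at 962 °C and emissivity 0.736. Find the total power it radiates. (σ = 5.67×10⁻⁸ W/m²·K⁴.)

P ≈ 1070 W

962 °C = 1235 K.
P = εσAT⁴ = 0.736 × 5.67×10⁻⁸ × 0.0110 × (1235)⁴ = 0.736 × 5.67×10⁻⁸ × 0.0110 × 2.33×10^12.
P = 1070 W.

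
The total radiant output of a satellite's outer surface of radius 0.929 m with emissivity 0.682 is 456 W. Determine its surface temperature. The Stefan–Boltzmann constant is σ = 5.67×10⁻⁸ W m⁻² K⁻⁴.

T ≈ 182 K

A = 4πr² = 4π × (0.929)² = 10.8 m².
From P = εσAT⁴, T = (P / εσA)^(1/4) = (456 / (0.682 × 5.67×10⁻⁸ × 10.8))^(1/4).
T = (1.09×10^9)^(1/4) = 182 K.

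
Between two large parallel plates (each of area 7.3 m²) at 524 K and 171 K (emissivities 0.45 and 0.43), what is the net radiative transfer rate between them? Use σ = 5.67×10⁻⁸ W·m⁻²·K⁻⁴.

For two large parallel gray plates, q = σ(T₁⁴ − T₂⁴) / (1/ε₁ + 1/ε₂ − 1).
1/ε₁ + 1/ε₂ − 1 = 1/0.45 + 1/0.43 − 1 = 3.548.
T₁⁴ − T₂⁴ = 7.54×10^10 − 8.55×10^8 = 7.45×10^10 K⁴.
q = 5.67×10⁻⁸ × 7.45×10^10 / 3.548 = 1190 W/m².
Q = q·A = 1190 × 7.3 = 8700 W.

Q ≈ 8700 W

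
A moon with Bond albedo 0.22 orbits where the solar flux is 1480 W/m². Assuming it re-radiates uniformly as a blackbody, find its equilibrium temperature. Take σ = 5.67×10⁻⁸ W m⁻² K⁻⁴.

T ≈ 267 K

Power absorbed = (1−a)S·πR²; power emitted = 4πR²σT⁴. Equating and cancelling πR²:
T = ((1−a)S / 4σ)^(1/4) = (1150 / (4 × 5.67×10⁻⁸))^(1/4) = (5.09×10^9)^(1/4).
T = 267 K.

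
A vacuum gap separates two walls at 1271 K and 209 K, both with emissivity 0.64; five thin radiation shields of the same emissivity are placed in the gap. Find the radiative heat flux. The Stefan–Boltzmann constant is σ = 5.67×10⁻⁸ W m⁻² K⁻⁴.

Each of the 6 gaps contributes resistance (2/ε − 1) = 2/0.64 − 1 = 2.125; total = 12.75.
q = σ(T₁⁴ − T₂⁴) / 12.75 = 5.67×10⁻⁸ × 2.61×10^12 / 12.75 = 11600 W/m².

q ≈ 11600 W/m²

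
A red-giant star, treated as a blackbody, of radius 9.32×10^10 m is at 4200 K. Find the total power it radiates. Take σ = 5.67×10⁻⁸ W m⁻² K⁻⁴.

P ≈ 1.93×10^30 W

A = 4πr² = 4π × (9.32×10^10)² = 1.09×10^23 m².
P = σAT⁴ = 5.67×10⁻⁸ × 1.09×10^23 × (4200)⁴ = 5.67×10⁻⁸ × 1.09×10^23 × 3.11×10^14.
P = 1.93×10^30 W.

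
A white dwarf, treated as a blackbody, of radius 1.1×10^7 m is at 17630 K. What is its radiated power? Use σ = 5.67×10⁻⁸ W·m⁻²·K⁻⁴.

A = 4πr² = 4π × (1.1×10^7)² = 1.52×10^15 m².
P = σAT⁴ = 5.67×10⁻⁸ × 1.52×10^15 × (17630)⁴ = 5.67×10⁻⁸ × 1.52×10^15 × 9.66×10^16.
P = 8.33×10^24 W.

P ≈ 8.33×10^24 W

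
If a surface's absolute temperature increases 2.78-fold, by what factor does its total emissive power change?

P ∝ T⁴, so the power scales as (2.78)⁴ = 59.7.

factor ≈ 59.7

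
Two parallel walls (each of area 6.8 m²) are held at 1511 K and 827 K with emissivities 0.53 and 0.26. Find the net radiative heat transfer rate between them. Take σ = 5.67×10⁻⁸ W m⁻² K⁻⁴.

For two large parallel gray plates, q = σ(T₁⁴ − T₂⁴) / (1/ε₁ + 1/ε₂ − 1).
1/ε₁ + 1/ε₂ − 1 = 1/0.53 + 1/0.26 − 1 = 4.733.
T₁⁴ − T₂⁴ = 5.21×10^12 − 4.68×10^11 = 4.74×10^12 K⁴.
q = 5.67×10⁻⁸ × 4.74×10^12 / 4.733 = 56800 W/m².
Q = q·A = 56800 × 6.8 = 3.87×10^5 W.

Q ≈ 3.87×10^5 W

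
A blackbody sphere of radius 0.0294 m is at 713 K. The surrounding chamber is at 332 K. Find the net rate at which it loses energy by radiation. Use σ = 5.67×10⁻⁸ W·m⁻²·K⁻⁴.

A = 4πr² = 4π × (0.0294)² = 0.0109 m².
Q = σA(T⁴ − T_s⁴). T⁴ − T_s⁴ = (713)⁴ − (332)⁴ = 2.58×10^11 − 1.21×10^10 = 2.46×10^11 K⁴.
Q = 5.67×10⁻⁸ × 0.0109 × 2.46×10^11 = 152 W.

Q ≈ 152 W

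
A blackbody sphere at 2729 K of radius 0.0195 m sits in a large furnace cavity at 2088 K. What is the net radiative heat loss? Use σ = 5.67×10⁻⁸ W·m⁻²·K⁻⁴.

Q ≈ 9880 W

A = 4πr² = 4π × (0.0195)² = 4.78×10^-3 m².
Q = σA(T⁴ − T_s⁴). T⁴ − T_s⁴ = (2729)⁴ − (2088)⁴ = 5.55×10^13 − 1.90×10^13 = 3.65×10^13 K⁴.
Q = 5.67×10⁻⁸ × 4.78×10^-3 × 3.65×10^13 = 9880 W.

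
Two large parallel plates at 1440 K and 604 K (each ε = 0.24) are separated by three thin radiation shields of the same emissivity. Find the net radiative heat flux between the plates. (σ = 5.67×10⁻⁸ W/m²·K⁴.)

Each of the 4 gaps contributes resistance (2/ε − 1) = 2/0.24 − 1 = 7.333; total = 29.33.
q = σ(T₁⁴ − T₂⁴) / 29.33 = 5.67×10⁻⁸ × 4.17×10^12 / 29.33 = 8050 W/m².

q ≈ 8050 W/m²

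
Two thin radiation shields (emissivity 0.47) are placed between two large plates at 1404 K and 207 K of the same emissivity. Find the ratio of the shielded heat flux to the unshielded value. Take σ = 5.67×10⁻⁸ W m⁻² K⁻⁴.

ratio ≈ 0.333

With N identical shields there are N+1 = 3 gaps in series, each with the same radiative resistance, so the flux falls to 1/(N+1) of its unshielded value.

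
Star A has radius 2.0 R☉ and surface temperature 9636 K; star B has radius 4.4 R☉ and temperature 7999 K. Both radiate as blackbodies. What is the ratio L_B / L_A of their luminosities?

L = 4πR²σT⁴ ∝ R²T⁴, so L_B/L_A = (4.4/2.0)² × (7999/9636)⁴ = 4.84 × 0.475 = 2.30.

L_B/L_A ≈ 2.30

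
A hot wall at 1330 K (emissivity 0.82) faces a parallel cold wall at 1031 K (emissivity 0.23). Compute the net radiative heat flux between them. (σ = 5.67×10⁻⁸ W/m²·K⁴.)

q ≈ 24800 W/m²

For two large parallel gray plates, q = σ(T₁⁴ − T₂⁴) / (1/ε₁ + 1/ε₂ − 1).
1/ε₁ + 1/ε₂ − 1 = 1/0.82 + 1/0.23 − 1 = 4.567.
T₁⁴ − T₂⁴ = 3.13×10^12 − 1.13×10^12 = 2.00×10^12 K⁴.
q = 5.67×10⁻⁸ × 2.00×10^12 / 4.567 = 24800 W/m².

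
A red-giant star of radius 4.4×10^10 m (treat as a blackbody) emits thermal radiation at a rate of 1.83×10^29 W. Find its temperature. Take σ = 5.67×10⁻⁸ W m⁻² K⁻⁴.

A = 4πr² = 4π × (4.4×10^10)² = 2.43×10^22 m².
From P = σAT⁴, T = (P / σA)^(1/4) = (1.83×10^29 / (5.67×10⁻⁸ × 2.43×10^22))^(1/4).
T = (1.33×10^14)^(1/4) = 3390 K.

T ≈ 3390 K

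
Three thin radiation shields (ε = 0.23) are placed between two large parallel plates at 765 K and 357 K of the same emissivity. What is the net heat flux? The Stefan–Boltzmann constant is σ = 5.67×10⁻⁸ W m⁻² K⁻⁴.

q ≈ 601 W/m²

Each of the 4 gaps contributes resistance (2/ε − 1) = 2/0.23 − 1 = 7.696; total = 30.78.
q = σ(T₁⁴ − T₂⁴) / 30.78 = 5.67×10⁻⁸ × 3.26×10^11 / 30.78 = 601 W/m².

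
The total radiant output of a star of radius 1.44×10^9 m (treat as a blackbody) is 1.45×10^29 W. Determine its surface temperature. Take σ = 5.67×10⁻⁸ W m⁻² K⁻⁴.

T ≈ 17700 K

A = 4πr² = 4π × (1.44×10^9)² = 2.61×10^19 m².
From P = σAT⁴, T = (P / σA)^(1/4) = (1.45×10^29 / (5.67×10⁻⁸ × 2.61×10^19))^(1/4).
T = (9.81×10^16)^(1/4) = 17700 K.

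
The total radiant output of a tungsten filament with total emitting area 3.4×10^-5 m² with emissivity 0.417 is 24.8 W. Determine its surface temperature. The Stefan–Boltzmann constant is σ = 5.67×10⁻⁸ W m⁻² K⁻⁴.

T ≈ 2360 K

From P = εσAT⁴, T = (P / εσA)^(1/4) = (24.8 / (0.417 × 5.67×10⁻⁸ × 3.40×10^-5))^(1/4).
T = (3.08×10^13)^(1/4) = 2360 K.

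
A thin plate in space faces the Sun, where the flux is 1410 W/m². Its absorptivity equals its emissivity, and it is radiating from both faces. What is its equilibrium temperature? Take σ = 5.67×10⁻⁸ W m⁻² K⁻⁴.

T ≈ 334 K

Absorbed flux αS = emitted flux 2εσT⁴ per unit area; with α = ε this gives T = (S/2σ)^(1/4).
T = (1410 / (2 × 5.67×10⁻⁸))^(1/4) = (1.24×10^10)^(1/4).
T = 334 K.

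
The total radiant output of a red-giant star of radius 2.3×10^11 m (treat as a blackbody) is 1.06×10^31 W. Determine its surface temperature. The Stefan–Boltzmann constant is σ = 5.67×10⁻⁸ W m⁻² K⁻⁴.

A = 4πr² = 4π × (2.3×10^11)² = 6.65×10^23 m².
From P = σAT⁴, T = (P / σA)^(1/4) = (1.06×10^31 / (5.67×10⁻⁸ × 6.65×10^23))^(1/4).
T = (2.81×10^14)^(1/4) = 4100 K.

T ≈ 4100 K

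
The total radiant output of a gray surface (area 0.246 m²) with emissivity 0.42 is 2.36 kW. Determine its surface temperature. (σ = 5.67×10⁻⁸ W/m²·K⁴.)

From P = εσAT⁴, T = (P / εσA)^(1/4) = (2360 / (0.42 × 5.67×10⁻⁸ × 0.246))^(1/4).
T = (4.03×10^11)^(1/4) = 797 K.

T ≈ 797 K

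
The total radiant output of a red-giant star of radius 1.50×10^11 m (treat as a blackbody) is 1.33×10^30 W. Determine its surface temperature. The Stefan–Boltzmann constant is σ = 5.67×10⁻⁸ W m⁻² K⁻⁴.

A = 4πr² = 4π × (1.50×10^11)² = 2.83×10^23 m².
From P = σAT⁴, T = (P / σA)^(1/4) = (1.33×10^30 / (5.67×10⁻⁸ × 2.83×10^23))^(1/4).
T = (8.30×10^13)^(1/4) = 3020 K.

T ≈ 3020 K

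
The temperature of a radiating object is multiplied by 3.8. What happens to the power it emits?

P ∝ T⁴, so the power scales as (3.8)⁴ = 209.

factor ≈ 209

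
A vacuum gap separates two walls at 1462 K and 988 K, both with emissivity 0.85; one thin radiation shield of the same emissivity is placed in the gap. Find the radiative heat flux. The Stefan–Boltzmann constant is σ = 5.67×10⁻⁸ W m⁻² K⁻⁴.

q ≈ 75800 W/m²

Each of the 2 gaps contributes resistance (2/ε − 1) = 2/0.85 − 1 = 1.353; total = 2.706.
q = σ(T₁⁴ − T₂⁴) / 2.706 = 5.67×10⁻⁸ × 3.62×10^12 / 2.706 = 75800 W/m².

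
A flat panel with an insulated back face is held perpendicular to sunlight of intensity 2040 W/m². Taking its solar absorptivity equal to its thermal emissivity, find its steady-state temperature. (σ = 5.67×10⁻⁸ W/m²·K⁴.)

T ≈ 436 K

Absorbed flux αS = emitted flux εσT⁴ (one radiating face); with α = ε, T = (S/σ)^(1/4).
T = (2040 / 5.67×10⁻⁸)^(1/4) = (3.60×10^10)^(1/4).
T = 436 K.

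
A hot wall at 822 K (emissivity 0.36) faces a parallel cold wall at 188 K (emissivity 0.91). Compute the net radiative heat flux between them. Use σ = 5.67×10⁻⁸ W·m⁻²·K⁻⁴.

q ≈ 8970 W/m²

For two large parallel gray plates, q = σ(T₁⁴ − T₂⁴) / (1/ε₁ + 1/ε₂ − 1).
1/ε₁ + 1/ε₂ − 1 = 1/0.36 + 1/0.91 − 1 = 2.877.
T₁⁴ − T₂⁴ = 4.57×10^11 − 1.25×10^9 = 4.55×10^11 K⁴.
q = 5.67×10⁻⁸ × 4.55×10^11 / 2.877 = 8970 W/m².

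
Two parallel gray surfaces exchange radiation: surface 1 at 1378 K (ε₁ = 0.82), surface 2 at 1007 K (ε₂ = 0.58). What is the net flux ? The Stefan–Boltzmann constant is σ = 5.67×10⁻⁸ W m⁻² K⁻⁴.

For two large parallel gray plates, q = σ(T₁⁴ − T₂⁴) / (1/ε₁ + 1/ε₂ − 1).
1/ε₁ + 1/ε₂ − 1 = 1/0.82 + 1/0.58 − 1 = 1.944.
T₁⁴ − T₂⁴ = 3.61×10^12 − 1.03×10^12 = 2.58×10^12 K⁴.
q = 5.67×10⁻⁸ × 2.58×10^12 / 1.944 = 75200 W/m².

q ≈ 75200 W/m²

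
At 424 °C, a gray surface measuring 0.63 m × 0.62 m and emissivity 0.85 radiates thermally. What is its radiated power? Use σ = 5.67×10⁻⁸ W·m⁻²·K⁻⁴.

P ≈ 4440 W

A = 0.63 × 0.62 = 0.391 m².
424 °C = 697 K.
P = εσAT⁴ = 0.85 × 5.67×10⁻⁸ × 0.391 × (697)⁴ = 0.85 × 5.67×10⁻⁸ × 0.391 × 2.36×10^11.
P = 4440 W.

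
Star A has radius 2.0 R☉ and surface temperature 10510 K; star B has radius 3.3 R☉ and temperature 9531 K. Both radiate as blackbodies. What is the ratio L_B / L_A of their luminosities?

L_B/L_A ≈ 1.84

L = 4πR²σT⁴ ∝ R²T⁴, so L_B/L_A = (3.3/2.0)² × (9531/10510)⁴ = 2.72 × 0.676 = 1.84.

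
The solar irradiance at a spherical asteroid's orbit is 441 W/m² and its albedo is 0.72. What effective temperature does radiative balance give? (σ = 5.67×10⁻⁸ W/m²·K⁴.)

Power absorbed = (1−a)S·πR²; power emitted = 4πR²σT⁴. Equating and cancelling πR²:
T = ((1−a)S / 4σ)^(1/4) = (123 / (4 × 5.67×10⁻⁸))^(1/4) = (5.44×10^8)^(1/4).
T = 153 K.

T ≈ 153 K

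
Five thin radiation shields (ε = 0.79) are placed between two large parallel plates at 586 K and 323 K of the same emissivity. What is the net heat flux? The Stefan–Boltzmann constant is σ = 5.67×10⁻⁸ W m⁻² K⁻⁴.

q ≈ 660 W/m²

Each of the 6 gaps contributes resistance (2/ε − 1) = 2/0.79 − 1 = 1.532; total = 9.190.
q = σ(T₁⁴ − T₂⁴) / 9.190 = 5.67×10⁻⁸ × 1.07×10^11 / 9.190 = 660 W/m².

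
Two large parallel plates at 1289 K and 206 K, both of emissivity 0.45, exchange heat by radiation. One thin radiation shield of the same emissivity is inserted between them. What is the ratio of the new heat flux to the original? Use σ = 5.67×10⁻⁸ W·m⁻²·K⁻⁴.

ratio ≈ 0.500

With N identical shields there are N+1 = 2 gaps in series, each with the same radiative resistance, so the flux falls to 1/(N+1) of its unshielded value.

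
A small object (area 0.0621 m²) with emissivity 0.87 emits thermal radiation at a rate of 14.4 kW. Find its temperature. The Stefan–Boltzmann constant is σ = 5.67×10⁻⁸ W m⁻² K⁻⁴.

T ≈ 1470 K

From P = εσAT⁴, T = (P / εσA)^(1/4) = (14400 / (0.87 × 5.67×10⁻⁸ × 0.0621))^(1/4).
T = (4.70×10^12)^(1/4) = 1470 K.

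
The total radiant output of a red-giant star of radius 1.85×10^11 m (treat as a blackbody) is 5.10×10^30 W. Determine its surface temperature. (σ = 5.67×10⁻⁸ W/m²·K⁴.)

T ≈ 3800 K

A = 4πr² = 4π × (1.85×10^11)² = 4.30×10^23 m².
From P = σAT⁴, T = (P / σA)^(1/4) = (5.10×10^30 / (5.67×10⁻⁸ × 4.30×10^23))^(1/4).
T = (2.09×10^14)^(1/4) = 3800 K.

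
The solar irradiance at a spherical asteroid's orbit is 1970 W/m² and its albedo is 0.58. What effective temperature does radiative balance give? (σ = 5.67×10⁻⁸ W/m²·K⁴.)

Power absorbed = (1−a)S·πR²; power emitted = 4πR²σT⁴. Equating and cancelling πR²:
T = ((1−a)S / 4σ)^(1/4) = (827 / (4 × 5.67×10⁻⁸))^(1/4) = (3.65×10^9)^(1/4).
T = 246 K.

T ≈ 246 K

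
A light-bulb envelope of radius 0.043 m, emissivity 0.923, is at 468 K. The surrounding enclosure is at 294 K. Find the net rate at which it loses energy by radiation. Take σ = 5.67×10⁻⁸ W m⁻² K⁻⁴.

A = 4πr² = 4π × (0.043)² = 0.0232 m².
Q = εσA(T⁴ − T_s⁴). T⁴ − T_s⁴ = (468)⁴ − (294)⁴ = 4.80×10^10 − 7.47×10^9 = 4.05×10^10 K⁴.
Q = 0.923 × 5.67×10⁻⁸ × 0.0232 × 4.05×10^10 = 49.2 W.

Q ≈ 49.2 W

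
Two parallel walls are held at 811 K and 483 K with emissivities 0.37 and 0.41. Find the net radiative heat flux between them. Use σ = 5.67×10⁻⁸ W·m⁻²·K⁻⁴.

For two large parallel gray plates, q = σ(T₁⁴ − T₂⁴) / (1/ε₁ + 1/ε₂ − 1).
1/ε₁ + 1/ε₂ − 1 = 1/0.37 + 1/0.41 − 1 = 4.142.
T₁⁴ − T₂⁴ = 4.33×10^11 − 5.44×10^10 = 3.78×10^11 K⁴.
q = 5.67×10⁻⁸ × 3.78×10^11 / 4.142 = 5180 W/m².

q ≈ 5180 W/m²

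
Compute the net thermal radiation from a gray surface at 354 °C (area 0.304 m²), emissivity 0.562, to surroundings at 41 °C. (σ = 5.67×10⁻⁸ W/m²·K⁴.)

Q ≈ 1400 W

Convert: 354 °C = 627 K; 41 °C = 314 K.
Q = εσA(T⁴ − T_s⁴). T⁴ − T_s⁴ = (627)⁴ − (314)⁴ = 1.55×10^11 − 9.72×10^9 = 1.45×10^11 K⁴.
Q = 0.562 × 5.67×10⁻⁸ × 0.304 × 1.45×10^11 = 1400 W.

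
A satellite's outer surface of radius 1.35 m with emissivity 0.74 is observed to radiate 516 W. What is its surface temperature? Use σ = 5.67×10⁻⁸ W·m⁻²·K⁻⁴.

T ≈ 152 K

A = 4πr² = 4π × (1.35)² = 22.9 m².
From P = εσAT⁴, T = (P / εσA)^(1/4) = (516 / (0.74 × 5.67×10⁻⁸ × 22.9))^(1/4).
T = (5.37×10^8)^(1/4) = 152 K.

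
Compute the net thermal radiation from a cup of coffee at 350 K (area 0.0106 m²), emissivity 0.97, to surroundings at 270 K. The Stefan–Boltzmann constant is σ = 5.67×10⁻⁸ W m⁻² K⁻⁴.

Q = εσA(T⁴ − T_s⁴). T⁴ − T_s⁴ = (350)⁴ − (270)⁴ = 1.50×10^10 − 5.31×10^9 = 9.69×10^9 K⁴.
Q = 0.97 × 5.67×10⁻⁸ × 0.0106 × 9.69×10^9 = 5.65 W.

Q ≈ 5.65 W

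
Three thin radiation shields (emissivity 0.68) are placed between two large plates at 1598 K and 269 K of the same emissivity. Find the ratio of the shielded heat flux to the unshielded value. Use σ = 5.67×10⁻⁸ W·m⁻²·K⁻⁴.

ratio ≈ 0.250

With N identical shields there are N+1 = 4 gaps in series, each with the same radiative resistance, so the flux falls to 1/(N+1) of its unshielded value.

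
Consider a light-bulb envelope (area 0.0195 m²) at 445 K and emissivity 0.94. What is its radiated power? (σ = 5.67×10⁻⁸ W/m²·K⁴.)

Stefan–Boltzmann: P = εσAT⁴ = 0.94 × 5.67×10⁻⁸ × 0.0195 × (445)⁴ = 0.94 × 5.67×10⁻⁸ × 0.0195 × 3.92×10^10.
P = 40.8 W.

P ≈ 40.8 W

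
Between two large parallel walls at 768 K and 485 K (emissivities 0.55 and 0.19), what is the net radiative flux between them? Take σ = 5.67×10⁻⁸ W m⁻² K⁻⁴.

q ≈ 2730 W/m²

For two large parallel gray plates, q = σ(T₁⁴ − T₂⁴) / (1/ε₁ + 1/ε₂ − 1).
1/ε₁ + 1/ε₂ − 1 = 1/0.55 + 1/0.19 − 1 = 6.081.
T₁⁴ − T₂⁴ = 3.48×10^11 − 5.53×10^10 = 2.93×10^11 K⁴.
q = 5.67×10⁻⁸ × 2.93×10^11 / 6.081 = 2730 W/m².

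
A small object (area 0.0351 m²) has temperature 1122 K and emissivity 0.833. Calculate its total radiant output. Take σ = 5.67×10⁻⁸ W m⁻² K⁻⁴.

P ≈ 2630 W

Stefan–Boltzmann: P = εσAT⁴ = 0.833 × 5.67×10⁻⁸ × 0.0351 × (1122)⁴ = 0.833 × 5.67×10⁻⁸ × 0.0351 × 1.58×10^12.
P = 2630 W.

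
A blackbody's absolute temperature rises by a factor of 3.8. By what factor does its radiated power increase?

factor ≈ 209

P ∝ T⁴, so the power scales as (3.8)⁴ = 209.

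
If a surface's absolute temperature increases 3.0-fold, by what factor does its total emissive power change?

P ∝ T⁴, so the power scales as (3.0)⁴ = 81.0.

factor ≈ 81.0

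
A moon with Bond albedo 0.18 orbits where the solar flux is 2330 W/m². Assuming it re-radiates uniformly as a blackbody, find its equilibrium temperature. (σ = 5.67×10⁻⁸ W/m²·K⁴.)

T ≈ 303 K

Power absorbed = (1−a)S·πR²; power emitted = 4πR²σT⁴. Equating and cancelling πR²:
T = ((1−a)S / 4σ)^(1/4) = (1910 / (4 × 5.67×10⁻⁸))^(1/4) = (8.42×10^9)^(1/4).
T = 303 K.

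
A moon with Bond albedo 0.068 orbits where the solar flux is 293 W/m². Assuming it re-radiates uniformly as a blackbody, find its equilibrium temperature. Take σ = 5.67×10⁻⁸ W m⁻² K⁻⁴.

T ≈ 186 K

Power absorbed = (1−a)S·πR²; power emitted = 4πR²σT⁴. Equating and cancelling πR²:
T = ((1−a)S / 4σ)^(1/4) = (273 / (4 × 5.67×10⁻⁸))^(1/4) = (1.20×10^9)^(1/4).
T = 186 K.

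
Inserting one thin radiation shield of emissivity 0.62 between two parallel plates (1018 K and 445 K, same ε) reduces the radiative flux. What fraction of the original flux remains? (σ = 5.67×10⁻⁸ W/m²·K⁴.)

ratio ≈ 0.500

With N identical shields there are N+1 = 2 gaps in series, each with the same radiative resistance, so the flux falls to 1/(N+1) of its unshielded value.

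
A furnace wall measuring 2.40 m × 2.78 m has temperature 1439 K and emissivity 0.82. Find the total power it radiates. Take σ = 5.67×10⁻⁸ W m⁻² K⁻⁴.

P ≈ 1.33×10^6 W

A = 2.40 × 2.78 = 6.67 m².
Stefan–Boltzmann: P = εσAT⁴ = 0.82 × 5.67×10⁻⁸ × 6.67 × (1439)⁴ = 0.82 × 5.67×10⁻⁸ × 6.67 × 4.29×10^12.
P = 1.33×10^6 W.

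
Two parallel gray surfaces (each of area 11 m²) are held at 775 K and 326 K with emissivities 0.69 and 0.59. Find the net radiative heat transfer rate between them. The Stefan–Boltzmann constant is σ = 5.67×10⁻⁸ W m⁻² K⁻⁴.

Q ≈ 1.02×10^5 W

For two large parallel gray plates, q = σ(T₁⁴ − T₂⁴) / (1/ε₁ + 1/ε₂ − 1).
1/ε₁ + 1/ε₂ − 1 = 1/0.69 + 1/0.59 − 1 = 2.144.
T₁⁴ − T₂⁴ = 3.61×10^11 − 1.13×10^10 = 3.49×10^11 K⁴.
q = 5.67×10⁻⁸ × 3.49×10^11 / 2.144 = 9240 W/m².
Q = q·A = 9240 × 11 = 1.02×10^5 W.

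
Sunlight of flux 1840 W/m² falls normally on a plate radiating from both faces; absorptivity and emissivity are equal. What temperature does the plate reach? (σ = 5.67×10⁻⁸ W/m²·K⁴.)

T ≈ 357 K

Absorbed flux αS = emitted flux 2εσT⁴ per unit area; with α = ε this gives T = (S/2σ)^(1/4).
T = (1840 / (2 × 5.67×10⁻⁸))^(1/4) = (1.62×10^10)^(1/4).
T = 357 K.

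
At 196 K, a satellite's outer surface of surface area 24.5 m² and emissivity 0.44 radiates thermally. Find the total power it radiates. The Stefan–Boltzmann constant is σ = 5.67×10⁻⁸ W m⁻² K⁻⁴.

Stefan–Boltzmann: P = εσAT⁴ = 0.44 × 5.67×10⁻⁸ × 24.5 × (196)⁴ = 0.44 × 5.67×10⁻⁸ × 24.5 × 1.48×10^9.
P = 902 W.

P ≈ 902 W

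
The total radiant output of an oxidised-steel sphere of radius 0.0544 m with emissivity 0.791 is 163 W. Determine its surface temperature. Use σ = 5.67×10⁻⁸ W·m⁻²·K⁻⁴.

T ≈ 559 K

A = 4πr² = 4π × (0.0544)² = 0.0372 m².
From P = εσAT⁴, T = (P / εσA)^(1/4) = (163 / (0.791 × 5.67×10⁻⁸ × 0.0372))^(1/4).
T = (9.77×10^10)^(1/4) = 559 K.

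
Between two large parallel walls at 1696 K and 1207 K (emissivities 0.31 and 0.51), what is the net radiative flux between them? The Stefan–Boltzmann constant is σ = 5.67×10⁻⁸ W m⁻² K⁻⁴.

q ≈ 83300 W/m²

For two large parallel gray plates, q = σ(T₁⁴ − T₂⁴) / (1/ε₁ + 1/ε₂ − 1).
1/ε₁ + 1/ε₂ − 1 = 1/0.31 + 1/0.51 − 1 = 4.187.
T₁⁴ − T₂⁴ = 8.27×10^12 − 2.12×10^12 = 6.15×10^12 K⁴.
q = 5.67×10⁻⁸ × 6.15×10^12 / 4.187 = 83300 W/m².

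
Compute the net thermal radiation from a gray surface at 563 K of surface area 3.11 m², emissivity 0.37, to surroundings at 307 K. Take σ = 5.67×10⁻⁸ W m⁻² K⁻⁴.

Q = εσA(T⁴ − T_s⁴). T⁴ − T_s⁴ = (563)⁴ − (307)⁴ = 1.00×10^11 − 8.88×10^9 = 9.16×10^10 K⁴.
Q = 0.37 × 5.67×10⁻⁸ × 3.11 × 9.16×10^10 = 5980 W.

Q ≈ 5980 W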